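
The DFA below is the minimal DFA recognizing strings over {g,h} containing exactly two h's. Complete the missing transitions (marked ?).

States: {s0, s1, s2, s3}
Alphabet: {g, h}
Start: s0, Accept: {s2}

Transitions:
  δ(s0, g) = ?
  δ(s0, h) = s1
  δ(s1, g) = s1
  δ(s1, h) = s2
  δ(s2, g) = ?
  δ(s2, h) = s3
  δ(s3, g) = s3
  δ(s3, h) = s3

From the language and accept set, identify what each state tracks — s0: zero h's; s1: one h; s2: two h's; s3: ≥ three h's (dead).
Each missing δ(q, a) is the state matching the new tracked value after reading a.
δ(s0, g) = s0; δ(s2, g) = s2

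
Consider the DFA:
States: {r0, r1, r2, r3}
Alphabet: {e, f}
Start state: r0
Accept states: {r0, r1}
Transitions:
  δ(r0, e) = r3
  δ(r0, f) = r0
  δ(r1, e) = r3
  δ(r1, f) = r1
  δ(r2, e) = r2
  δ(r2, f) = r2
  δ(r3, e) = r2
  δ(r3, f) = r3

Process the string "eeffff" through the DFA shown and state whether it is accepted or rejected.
Processing string "eeffff":
  r0 --e--> r3
  r3 --e--> r2
  r2 --f--> r2
  r2 --f--> r2
  r2 --f--> r2
  r2 --f--> r2
Final state: r2
Accept states: {r0, r1}
No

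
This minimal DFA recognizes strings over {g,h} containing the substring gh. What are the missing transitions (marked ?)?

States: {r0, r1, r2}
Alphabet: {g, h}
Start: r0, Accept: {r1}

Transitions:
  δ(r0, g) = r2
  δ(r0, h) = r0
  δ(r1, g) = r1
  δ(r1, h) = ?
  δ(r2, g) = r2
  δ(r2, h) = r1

From the language and accept set, identify what each state tracks — r0: no g seen yet; r1: substring gh seen; r2: seen a g, waiting for h.
Each missing δ(q, a) is the state matching the new tracked value after reading a.
δ(r1, h) = r1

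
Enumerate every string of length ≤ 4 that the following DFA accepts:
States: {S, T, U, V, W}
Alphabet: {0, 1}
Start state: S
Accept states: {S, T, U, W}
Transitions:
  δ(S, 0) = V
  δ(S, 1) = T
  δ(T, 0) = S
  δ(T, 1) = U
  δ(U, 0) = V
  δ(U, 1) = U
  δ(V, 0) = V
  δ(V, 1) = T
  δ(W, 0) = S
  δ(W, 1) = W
ε, 1, 01, 10, 11, 001, 010, 011, 101, 111, 0001, 0010, 0011, 0101, 0111, 1001, 1010, 1011, 1101, 1111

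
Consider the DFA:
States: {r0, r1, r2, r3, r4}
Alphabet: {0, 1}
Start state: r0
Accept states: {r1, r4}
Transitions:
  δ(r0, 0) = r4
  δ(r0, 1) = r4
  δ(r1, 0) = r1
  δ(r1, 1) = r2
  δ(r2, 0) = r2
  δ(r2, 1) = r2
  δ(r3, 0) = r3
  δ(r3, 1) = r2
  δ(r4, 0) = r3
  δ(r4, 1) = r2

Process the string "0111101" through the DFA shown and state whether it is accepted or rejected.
Processing string "0111101":
  r0 --0--> r4
  r4 --1--> r2
  r2 --1--> r2
  r2 --1--> r2
  r2 --1--> r2
  r2 --0--> r2
  r2 --1--> r2
Final state: r2
Accept states: {r1, r4}
No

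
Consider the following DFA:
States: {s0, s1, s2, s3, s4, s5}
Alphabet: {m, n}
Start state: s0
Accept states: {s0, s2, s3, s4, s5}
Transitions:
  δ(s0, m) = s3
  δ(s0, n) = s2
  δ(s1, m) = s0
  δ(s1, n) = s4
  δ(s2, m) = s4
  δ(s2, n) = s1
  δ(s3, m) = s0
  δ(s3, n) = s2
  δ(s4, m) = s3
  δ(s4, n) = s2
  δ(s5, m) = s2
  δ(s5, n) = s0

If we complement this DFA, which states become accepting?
Complement accept states = All states \ Original accept states
= {s0, s1, s2, s3, s4, s5} \ {s0, s2, s3, s4, s5}
{s1}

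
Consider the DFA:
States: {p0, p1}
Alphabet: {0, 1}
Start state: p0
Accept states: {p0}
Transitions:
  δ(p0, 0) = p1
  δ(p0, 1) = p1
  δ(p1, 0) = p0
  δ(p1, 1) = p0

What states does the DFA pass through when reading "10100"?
read '1': p0 → p1
  read '0': p1 → p0
  read '1': p0 → p1
  read '0': p1 → p0
  read '0': p0 → p1
p0 -> p1 -> p0 -> p1 -> p0 -> p1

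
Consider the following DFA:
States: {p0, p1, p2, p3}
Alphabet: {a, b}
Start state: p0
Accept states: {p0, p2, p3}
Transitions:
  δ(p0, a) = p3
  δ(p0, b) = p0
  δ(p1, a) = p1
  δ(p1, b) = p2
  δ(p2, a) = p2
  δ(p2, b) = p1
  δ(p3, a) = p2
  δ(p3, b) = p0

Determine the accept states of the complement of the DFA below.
Complement accept states = All states \ Original accept states
= {p0, p1, p2, p3} \ {p0, p2, p3}
{p1}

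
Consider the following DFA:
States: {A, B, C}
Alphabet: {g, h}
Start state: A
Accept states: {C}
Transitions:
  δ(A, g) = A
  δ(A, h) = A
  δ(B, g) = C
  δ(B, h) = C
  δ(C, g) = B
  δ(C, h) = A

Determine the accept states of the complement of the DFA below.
Complement accept states = All states \ Original accept states
= {A, B, C} \ {C}
{A, B}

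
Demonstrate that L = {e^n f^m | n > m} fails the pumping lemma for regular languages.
Assume L is regular with pumping length p. Idea: pumping down the e-block drops the e-count to at most the f-count.
Choose s = e^(p+1) f^p ∈ L (|s| = 2p+1 ≥ p). By the pumping lemma, s = xyz with |xy| ≤ p, |y| > 0, so y = e^k with k ≥ 1. Take i = 0: xz = e^(p+1−k) f^p. Since k ≥ 1, p+1−k ≤ p, so the number of e's is no longer strictly greater than the number of f's, hence xz ∉ L.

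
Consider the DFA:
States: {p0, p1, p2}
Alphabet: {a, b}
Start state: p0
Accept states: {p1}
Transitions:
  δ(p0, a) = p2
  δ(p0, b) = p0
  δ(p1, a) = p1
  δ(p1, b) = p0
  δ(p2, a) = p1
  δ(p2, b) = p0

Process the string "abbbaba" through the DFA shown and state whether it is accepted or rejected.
Processing string "abbbaba":
  p0 --a--> p2
  p2 --b--> p0
  p0 --b--> p0
  p0 --b--> p0
  p0 --a--> p2
  p2 --b--> p0
  p0 --a--> p2
Final state: p2
Accept states: {p1}
No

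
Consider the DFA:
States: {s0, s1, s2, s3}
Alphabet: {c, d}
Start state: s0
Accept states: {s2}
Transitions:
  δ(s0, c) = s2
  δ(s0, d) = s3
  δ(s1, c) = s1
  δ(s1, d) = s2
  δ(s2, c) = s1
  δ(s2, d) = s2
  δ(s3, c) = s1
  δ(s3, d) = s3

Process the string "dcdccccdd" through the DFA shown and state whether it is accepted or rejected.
Processing string "dcdccccdd":
  s0 --d--> s3
  s3 --c--> s1
  s1 --d--> s2
  s2 --c--> s1
  s1 --c--> s1
  s1 --c--> s1
  s1 --c--> s1
  s1 --d--> s2
  s2 --d--> s2
Final state: s2
Accept states: {s2}
Yes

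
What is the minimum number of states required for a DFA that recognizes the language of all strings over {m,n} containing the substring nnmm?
By Myhill–Nerode, count the distinguishable equivalence classes: 5 classes — one per longest suffix of the input that is a prefix of 'nnmm' (lengths 0 through 3), plus an absorbing 'already seen nnmm' class.
5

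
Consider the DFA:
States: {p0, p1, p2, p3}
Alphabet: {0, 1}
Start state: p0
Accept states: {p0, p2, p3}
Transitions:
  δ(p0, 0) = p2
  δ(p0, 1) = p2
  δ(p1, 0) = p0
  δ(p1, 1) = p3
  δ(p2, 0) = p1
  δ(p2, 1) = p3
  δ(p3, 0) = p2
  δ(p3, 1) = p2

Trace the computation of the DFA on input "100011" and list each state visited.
read '1': p0 → p2
  read '0': p2 → p1
  read '0': p1 → p0
  read '0': p0 → p2
  read '1': p2 → p3
  read '1': p3 → p2
p0 -> p2 -> p1 -> p0 -> p2 -> p3 -> p2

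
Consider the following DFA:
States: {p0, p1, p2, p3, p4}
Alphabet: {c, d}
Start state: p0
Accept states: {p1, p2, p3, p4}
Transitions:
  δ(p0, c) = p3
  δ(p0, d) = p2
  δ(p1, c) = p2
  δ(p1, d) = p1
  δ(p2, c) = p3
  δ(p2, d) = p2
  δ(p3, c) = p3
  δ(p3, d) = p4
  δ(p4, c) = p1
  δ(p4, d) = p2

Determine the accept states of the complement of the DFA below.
Complement accept states = All states \ Original accept states
= {p0, p1, p2, p3, p4} \ {p1, p2, p3, p4}
{p0}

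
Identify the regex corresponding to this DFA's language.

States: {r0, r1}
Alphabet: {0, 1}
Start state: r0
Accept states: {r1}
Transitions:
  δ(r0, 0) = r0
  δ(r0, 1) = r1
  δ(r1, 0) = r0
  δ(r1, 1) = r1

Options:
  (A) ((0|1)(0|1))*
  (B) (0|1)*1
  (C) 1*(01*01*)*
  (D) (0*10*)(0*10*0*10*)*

Check each option against the DFA on short strings; one disagreement eliminates an option:
  (A) ((0|1)(0|1))*: on ε the DFA stays in r0 and rejects (r0 ∉ Accept), but the regex matches it → eliminate
  (B) (0|1)*1: agrees with the DFA on every string of length ≤ 6
  (C) 1*(01*01*)*: on ε the DFA stays in r0 and rejects (r0 ∉ Accept), but the regex matches it → eliminate
  (D) (0*10*)(0*10*0*10*)*: on '10' the DFA goes r0 → r1 → r0 and rejects (r0 ∉ Accept), but the regex matches it → eliminate
Only (B) is consistent with the DFA.
(B) (0|1)*1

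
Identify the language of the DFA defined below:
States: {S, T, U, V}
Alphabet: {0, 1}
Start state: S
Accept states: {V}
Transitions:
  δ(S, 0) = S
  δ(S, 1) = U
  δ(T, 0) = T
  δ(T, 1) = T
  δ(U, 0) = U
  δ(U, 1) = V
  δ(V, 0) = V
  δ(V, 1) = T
Testing a few strings:
  '0101' → accept
  '10' → reject
  '1' → reject
  '010' → reject
State roles: S=zero 1's; T=≥ three 1's (dead); U=one 1; V=two 1's
All binary strings containing exactly two 1's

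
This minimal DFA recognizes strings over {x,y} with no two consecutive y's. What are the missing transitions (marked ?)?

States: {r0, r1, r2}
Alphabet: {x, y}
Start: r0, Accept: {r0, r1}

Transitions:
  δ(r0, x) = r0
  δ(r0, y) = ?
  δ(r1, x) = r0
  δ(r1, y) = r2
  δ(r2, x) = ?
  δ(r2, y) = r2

From the language and accept set, identify what each state tracks — r0: last symbol not y (ok); r1: last symbol y (ok); r2: saw yy (dead).
Each missing δ(q, a) is the state matching the new tracked value after reading a.
δ(r0, y) = r1; δ(r2, x) = r2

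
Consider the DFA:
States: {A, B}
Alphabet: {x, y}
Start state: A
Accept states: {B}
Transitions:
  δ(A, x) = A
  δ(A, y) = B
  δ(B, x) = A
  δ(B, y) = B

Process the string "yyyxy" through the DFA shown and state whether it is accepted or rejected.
Processing string "yyyxy":
  A --y--> B
  B --y--> B
  B --y--> B
  B --x--> A
  A --y--> B
Final state: B
Accept states: {B}
Yes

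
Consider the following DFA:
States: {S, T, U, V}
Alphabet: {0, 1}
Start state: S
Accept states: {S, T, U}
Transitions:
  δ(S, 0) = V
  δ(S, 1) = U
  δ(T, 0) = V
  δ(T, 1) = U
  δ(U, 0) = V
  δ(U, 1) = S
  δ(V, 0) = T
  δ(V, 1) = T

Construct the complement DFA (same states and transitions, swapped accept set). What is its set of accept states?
Complement accept states = All states \ Original accept states
= {S, T, U, V} \ {S, T, U}
{V}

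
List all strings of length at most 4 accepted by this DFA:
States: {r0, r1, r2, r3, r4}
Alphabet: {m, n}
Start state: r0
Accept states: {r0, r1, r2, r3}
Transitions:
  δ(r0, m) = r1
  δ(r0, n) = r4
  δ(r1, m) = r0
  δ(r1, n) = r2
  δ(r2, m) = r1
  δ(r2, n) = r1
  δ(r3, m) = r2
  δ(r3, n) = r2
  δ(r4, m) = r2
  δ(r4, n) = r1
ε, m, mm, mn, nm, nn, mmm, mnm, mnn, nmm, nmn, nnm, nnn, mmmm, mmmn, mmnm, mmnn, mnmm, mnmn, mnnm, mnnn, nmmm, nmmn, nmnm, nmnn, nnmm, nnnm, nnnn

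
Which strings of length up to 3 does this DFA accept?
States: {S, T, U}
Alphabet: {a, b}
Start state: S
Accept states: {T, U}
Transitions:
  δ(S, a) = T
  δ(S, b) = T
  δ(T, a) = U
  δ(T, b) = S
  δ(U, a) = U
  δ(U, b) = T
a, b, aa, ba, aaa, aab, aba, abb, baa, bab, bba, bbb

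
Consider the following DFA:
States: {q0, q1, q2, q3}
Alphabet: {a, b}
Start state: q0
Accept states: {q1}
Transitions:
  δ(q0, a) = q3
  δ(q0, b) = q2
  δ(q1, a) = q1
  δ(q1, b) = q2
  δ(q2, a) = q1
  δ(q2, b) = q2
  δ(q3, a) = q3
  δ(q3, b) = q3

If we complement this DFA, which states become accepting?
Complement accept states = All states \ Original accept states
= {q0, q1, q2, q3} \ {q1}
{q0, q2, q3}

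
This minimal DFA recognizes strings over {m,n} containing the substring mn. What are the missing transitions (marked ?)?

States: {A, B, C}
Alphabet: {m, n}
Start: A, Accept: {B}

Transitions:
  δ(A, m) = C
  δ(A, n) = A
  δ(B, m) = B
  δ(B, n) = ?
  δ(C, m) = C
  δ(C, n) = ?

From the language and accept set, identify what each state tracks — A: no m seen yet; B: substring mn seen; C: seen a m, waiting for n.
Each missing δ(q, a) is the state matching the new tracked value after reading a.
δ(B, n) = B; δ(C, n) = B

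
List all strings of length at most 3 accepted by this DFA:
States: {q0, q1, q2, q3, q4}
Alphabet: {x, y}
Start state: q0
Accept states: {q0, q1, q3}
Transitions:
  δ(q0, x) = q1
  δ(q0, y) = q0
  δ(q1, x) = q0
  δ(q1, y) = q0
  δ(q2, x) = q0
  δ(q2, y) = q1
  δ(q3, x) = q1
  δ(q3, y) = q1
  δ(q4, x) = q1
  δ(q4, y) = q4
ε, x, y, xx, xy, yx, yy, xxx, xxy, xyx, xyy, yxx, yxy, yyx, yyy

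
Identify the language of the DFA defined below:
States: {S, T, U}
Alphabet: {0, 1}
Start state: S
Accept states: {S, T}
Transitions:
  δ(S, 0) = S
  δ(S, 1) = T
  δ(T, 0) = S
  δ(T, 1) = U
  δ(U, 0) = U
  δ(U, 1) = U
Testing a few strings:
  '0100' → accept
  '1000' → accept
  '0' → accept
  '010' → accept
State roles: S=last symbol not 1 (ok); T=last symbol 1 (ok); U=saw 11 (dead)
All binary strings with no two consecutive 1's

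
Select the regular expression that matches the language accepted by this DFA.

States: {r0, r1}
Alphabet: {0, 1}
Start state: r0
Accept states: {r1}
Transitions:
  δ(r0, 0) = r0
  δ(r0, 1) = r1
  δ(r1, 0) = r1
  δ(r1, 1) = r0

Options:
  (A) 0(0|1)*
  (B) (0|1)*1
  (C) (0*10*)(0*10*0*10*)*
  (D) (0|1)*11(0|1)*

Check each option against the DFA on short strings; one disagreement eliminates an option:
  (A) 0(0|1)*: on '0' the DFA goes r0 → r0 and rejects (r0 ∉ Accept), but the regex matches it → eliminate
  (B) (0|1)*1: on '10' the DFA goes r0 → r1 → r1 and accepts (r1 ∈ Accept), but the regex does not match it → eliminate
  (C) (0*10*)(0*10*0*10*)*: agrees with the DFA on every string of length ≤ 6
  (D) (0|1)*11(0|1)*: on '1' the DFA goes r0 → r1 and accepts (r1 ∈ Accept), but the regex does not match it → eliminate
Only (C) is consistent with the DFA.
(C) (0*10*)(0*10*0*10*)*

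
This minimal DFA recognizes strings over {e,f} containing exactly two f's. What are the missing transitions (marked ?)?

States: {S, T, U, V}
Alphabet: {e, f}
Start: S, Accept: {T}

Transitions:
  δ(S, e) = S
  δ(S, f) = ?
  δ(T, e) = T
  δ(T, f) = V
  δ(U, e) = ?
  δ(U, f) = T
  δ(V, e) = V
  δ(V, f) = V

From the language and accept set, identify what each state tracks — S: zero f's; T: two f's; U: one f; V: ≥ three f's (dead).
Each missing δ(q, a) is the state matching the new tracked value after reading a.
δ(S, f) = U; δ(U, e) = U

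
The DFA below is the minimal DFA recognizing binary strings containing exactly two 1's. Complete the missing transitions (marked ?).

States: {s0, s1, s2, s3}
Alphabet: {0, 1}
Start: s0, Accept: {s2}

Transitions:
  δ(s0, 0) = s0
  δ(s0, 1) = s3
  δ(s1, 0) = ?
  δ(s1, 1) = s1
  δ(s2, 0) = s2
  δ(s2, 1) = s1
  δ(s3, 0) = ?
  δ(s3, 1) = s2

From the language and accept set, identify what each state tracks — s0: zero 1's; s1: ≥ three 1's (dead); s2: two 1's; s3: one 1.
Each missing δ(q, a) is the state matching the new tracked value after reading a.
δ(s1, 0) = s1; δ(s3, 0) = s3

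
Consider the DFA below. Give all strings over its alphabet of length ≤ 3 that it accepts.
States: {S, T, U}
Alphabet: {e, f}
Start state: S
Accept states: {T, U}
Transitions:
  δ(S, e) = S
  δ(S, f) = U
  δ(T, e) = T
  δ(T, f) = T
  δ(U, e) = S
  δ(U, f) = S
f, ef, eef, fef, fff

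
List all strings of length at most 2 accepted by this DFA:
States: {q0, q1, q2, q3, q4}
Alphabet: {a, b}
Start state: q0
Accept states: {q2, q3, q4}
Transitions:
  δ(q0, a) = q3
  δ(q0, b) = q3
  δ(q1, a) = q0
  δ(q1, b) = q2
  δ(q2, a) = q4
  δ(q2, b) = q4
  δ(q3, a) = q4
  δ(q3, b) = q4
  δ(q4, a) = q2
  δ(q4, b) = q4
a, b, aa, ab, ba, bb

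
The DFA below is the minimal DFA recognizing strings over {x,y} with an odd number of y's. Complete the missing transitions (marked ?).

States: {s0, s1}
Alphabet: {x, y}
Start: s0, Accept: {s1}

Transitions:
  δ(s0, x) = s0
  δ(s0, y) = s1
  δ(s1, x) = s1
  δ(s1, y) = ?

From the language and accept set, identify what each state tracks — s0: even number of y's so far; s1: odd number of y's so far.
Each missing δ(q, a) is the state matching the new tracked value after reading a.
δ(s1, y) = s0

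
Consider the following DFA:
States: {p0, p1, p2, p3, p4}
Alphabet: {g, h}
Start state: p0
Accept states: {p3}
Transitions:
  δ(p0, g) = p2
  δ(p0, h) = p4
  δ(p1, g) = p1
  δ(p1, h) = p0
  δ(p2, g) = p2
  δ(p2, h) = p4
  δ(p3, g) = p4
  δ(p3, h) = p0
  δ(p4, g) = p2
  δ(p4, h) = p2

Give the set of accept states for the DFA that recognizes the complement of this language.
Complement accept states = All states \ Original accept states
= {p0, p1, p2, p3, p4} \ {p3}
{p0, p1, p2, p4}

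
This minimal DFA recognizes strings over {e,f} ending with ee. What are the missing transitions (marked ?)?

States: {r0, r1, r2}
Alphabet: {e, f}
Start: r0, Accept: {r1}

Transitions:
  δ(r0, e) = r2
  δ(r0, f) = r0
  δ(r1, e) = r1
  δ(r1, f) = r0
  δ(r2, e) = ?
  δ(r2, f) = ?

From the language and accept set, identify what each state tracks — r0: last symbol not e; r1: two trailing e's; r2: one trailing e.
Each missing δ(q, a) is the state matching the new tracked value after reading a.
δ(r2, e) = r1; δ(r2, f) = r0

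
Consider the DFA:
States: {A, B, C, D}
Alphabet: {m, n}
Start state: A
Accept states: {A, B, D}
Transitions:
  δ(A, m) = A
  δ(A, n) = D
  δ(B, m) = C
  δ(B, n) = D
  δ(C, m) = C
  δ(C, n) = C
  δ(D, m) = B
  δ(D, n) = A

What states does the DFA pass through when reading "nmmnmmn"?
read 'n': A → D
  read 'm': D → B
  read 'm': B → C
  read 'n': C → C
  read 'm': C → C
  read 'm': C → C
  read 'n': C → C
A -> D -> B -> C -> C -> C -> C -> C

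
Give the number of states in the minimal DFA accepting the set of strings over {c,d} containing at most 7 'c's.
By Myhill–Nerode, count the distinguishable equivalence classes: 9 classes — having seen 0, 1, …, 7, or >7 copies of 'c'; counts 0 through 7 are accepting and >7 is dead.
9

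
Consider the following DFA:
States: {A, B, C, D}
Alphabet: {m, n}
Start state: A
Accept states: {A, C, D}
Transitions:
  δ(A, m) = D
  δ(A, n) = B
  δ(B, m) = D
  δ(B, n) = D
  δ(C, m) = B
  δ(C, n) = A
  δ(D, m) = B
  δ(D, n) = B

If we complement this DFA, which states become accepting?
Complement accept states = All states \ Original accept states
= {A, B, C, D} \ {A, C, D}
{B}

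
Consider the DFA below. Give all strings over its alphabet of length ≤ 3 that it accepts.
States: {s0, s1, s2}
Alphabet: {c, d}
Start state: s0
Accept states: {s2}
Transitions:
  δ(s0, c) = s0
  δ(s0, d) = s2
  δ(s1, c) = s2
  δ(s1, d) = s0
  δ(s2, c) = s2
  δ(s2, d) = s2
d, cd, dc, dd, ccd, cdc, cdd, dcc, dcd, ddc, ddd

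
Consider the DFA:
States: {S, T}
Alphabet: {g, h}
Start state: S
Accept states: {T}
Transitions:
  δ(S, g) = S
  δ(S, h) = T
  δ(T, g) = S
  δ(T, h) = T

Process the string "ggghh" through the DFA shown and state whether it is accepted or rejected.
Processing string "ggghh":
  S --g--> S
  S --g--> S
  S --g--> S
  S --h--> T
  T --h--> T
Final state: T
Accept states: {T}
Yes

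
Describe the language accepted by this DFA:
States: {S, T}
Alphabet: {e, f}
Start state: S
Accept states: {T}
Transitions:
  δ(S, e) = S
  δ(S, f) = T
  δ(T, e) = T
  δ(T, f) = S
Testing a few strings:
  'e' → reject
  'f' → accept
  'eee' → reject
  'fe' → accept
State roles: S=even number of f's so far; T=odd number of f's so far
All strings over {e,f} with an odd number of f's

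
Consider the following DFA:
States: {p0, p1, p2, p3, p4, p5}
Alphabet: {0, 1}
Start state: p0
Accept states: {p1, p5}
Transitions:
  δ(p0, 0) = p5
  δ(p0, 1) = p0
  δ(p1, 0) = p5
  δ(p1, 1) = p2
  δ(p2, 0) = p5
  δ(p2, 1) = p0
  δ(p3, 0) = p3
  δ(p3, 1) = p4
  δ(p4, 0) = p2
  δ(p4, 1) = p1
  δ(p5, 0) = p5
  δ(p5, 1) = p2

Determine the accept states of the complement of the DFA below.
Complement accept states = All states \ Original accept states
= {p0, p1, p2, p3, p4, p5} \ {p1, p5}
{p0, p2, p3, p4}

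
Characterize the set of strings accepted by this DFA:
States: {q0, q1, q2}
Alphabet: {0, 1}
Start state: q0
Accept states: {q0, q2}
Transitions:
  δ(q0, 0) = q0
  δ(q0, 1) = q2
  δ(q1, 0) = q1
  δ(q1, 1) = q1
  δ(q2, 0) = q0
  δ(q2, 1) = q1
Testing a few strings:
  '1' → accept
  '00' → accept
  '0010' → accept
  '101' → accept
State roles: q0=last symbol not 1 (ok); q1=saw 11 (dead); q2=last symbol 1 (ok)
All binary strings with no two consecutive 1's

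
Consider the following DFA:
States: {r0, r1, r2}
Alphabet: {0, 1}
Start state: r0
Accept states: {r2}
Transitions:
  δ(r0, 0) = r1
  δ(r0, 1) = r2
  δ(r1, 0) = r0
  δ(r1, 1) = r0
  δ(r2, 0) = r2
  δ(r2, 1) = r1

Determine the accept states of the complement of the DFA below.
Complement accept states = All states \ Original accept states
= {r0, r1, r2} \ {r2}
{r0, r1}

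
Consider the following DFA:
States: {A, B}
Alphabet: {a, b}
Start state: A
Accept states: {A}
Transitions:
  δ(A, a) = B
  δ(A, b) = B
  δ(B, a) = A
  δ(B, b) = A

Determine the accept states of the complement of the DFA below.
Complement accept states = All states \ Original accept states
= {A, B} \ {A}
{B}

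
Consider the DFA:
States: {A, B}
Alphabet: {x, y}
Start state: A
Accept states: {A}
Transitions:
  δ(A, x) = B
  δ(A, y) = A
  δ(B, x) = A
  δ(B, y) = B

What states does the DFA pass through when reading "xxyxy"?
read 'x': A → B
  read 'x': B → A
  read 'y': A → A
  read 'x': A → B
  read 'y': B → B
A -> B -> A -> A -> B -> B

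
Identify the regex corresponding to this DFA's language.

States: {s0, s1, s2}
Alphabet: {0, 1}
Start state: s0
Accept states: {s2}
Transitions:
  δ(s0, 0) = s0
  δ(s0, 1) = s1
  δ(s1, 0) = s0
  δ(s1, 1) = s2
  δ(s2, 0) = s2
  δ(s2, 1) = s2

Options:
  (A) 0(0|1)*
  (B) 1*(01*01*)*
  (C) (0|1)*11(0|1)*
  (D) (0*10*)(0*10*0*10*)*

Check each option against the DFA on short strings; one disagreement eliminates an option:
  (A) 0(0|1)*: on '0' the DFA goes s0 → s0 and rejects (s0 ∉ Accept), but the regex matches it → eliminate
  (B) 1*(01*01*)*: on ε the DFA stays in s0 and rejects (s0 ∉ Accept), but the regex matches it → eliminate
  (C) (0|1)*11(0|1)*: agrees with the DFA on every string of length ≤ 6
  (D) (0*10*)(0*10*0*10*)*: on '1' the DFA goes s0 → s1 and rejects (s1 ∉ Accept), but the regex matches it → eliminate
Only (C) is consistent with the DFA.
(C) (0|1)*11(0|1)*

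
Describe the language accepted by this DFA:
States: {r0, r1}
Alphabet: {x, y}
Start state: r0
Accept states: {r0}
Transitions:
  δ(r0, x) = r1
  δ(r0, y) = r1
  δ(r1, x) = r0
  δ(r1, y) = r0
Testing a few strings:
  'x' → reject
  'yxx' → reject
  'yx' → accept
  'yy' → accept
State roles: r0=even length so far; r1=odd length so far
All strings over {x,y} of even length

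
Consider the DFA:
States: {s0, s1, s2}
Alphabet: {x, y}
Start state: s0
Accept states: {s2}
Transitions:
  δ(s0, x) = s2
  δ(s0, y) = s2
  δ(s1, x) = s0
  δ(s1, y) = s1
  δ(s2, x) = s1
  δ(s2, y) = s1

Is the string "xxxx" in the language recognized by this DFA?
Processing string "xxxx":
  s0 --x--> s2
  s2 --x--> s1
  s1 --x--> s0
  s0 --x--> s2
Final state: s2
Accept states: {s2}
Yes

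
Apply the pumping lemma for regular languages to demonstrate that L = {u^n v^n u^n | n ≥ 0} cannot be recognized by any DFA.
Assume L is regular with pumping length p. Idea: pumping the first u-block unbalances it against the other two.
Choose s = u^p v^p u^p ∈ L (|s| = 3p ≥ p). By the pumping lemma, s = xyz with |xy| ≤ p, |y| > 0, so y = u^k with k ≥ 1, inside the first u-block. Then xy²z = u^(p+k) v^p u^p. The first block has length p+k ≠ p, so the three block lengths are no longer equal and xy²z ∉ L.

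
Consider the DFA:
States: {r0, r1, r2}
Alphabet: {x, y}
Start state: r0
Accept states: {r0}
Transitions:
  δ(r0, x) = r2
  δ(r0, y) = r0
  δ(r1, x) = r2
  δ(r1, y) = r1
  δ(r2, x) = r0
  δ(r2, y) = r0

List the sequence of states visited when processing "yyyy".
read 'y': r0 → r0
  read 'y': r0 → r0
  read 'y': r0 → r0
  read 'y': r0 → r0
r0 -> r0 -> r0 -> r0 -> r0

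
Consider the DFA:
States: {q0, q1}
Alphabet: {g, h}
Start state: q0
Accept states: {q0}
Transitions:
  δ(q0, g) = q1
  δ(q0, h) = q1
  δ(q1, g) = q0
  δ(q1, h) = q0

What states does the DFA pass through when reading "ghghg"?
read 'g': q0 → q1
  read 'h': q1 → q0
  read 'g': q0 → q1
  read 'h': q1 → q0
  read 'g': q0 → q1
q0 -> q1 -> q0 -> q1 -> q0 -> q1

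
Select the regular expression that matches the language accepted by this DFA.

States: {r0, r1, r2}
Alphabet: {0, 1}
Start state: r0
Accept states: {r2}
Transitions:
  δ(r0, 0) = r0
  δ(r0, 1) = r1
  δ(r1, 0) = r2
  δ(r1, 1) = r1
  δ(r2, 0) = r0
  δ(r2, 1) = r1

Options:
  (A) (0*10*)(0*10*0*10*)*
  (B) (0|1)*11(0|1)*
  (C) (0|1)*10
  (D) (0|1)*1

Check each option against the DFA on short strings; one disagreement eliminates an option:
  (A) (0*10*)(0*10*0*10*)*: on '1' the DFA goes r0 → r1 and rejects (r1 ∉ Accept), but the regex matches it → eliminate
  (B) (0|1)*11(0|1)*: on '10' the DFA goes r0 → r1 → r2 and accepts (r2 ∈ Accept), but the regex does not match it → eliminate
  (C) (0|1)*10: agrees with the DFA on every string of length ≤ 6
  (D) (0|1)*1: on '1' the DFA goes r0 → r1 and rejects (r1 ∉ Accept), but the regex matches it → eliminate
Only (C) is consistent with the DFA.
(C) (0|1)*10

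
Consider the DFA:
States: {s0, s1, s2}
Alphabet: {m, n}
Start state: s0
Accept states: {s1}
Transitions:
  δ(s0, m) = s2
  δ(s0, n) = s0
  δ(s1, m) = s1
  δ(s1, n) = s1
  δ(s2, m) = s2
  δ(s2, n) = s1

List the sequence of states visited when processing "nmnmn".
read 'n': s0 → s0
  read 'm': s0 → s2
  read 'n': s2 → s1
  read 'm': s1 → s1
  read 'n': s1 → s1
s0 -> s0 -> s2 -> s1 -> s1 -> s1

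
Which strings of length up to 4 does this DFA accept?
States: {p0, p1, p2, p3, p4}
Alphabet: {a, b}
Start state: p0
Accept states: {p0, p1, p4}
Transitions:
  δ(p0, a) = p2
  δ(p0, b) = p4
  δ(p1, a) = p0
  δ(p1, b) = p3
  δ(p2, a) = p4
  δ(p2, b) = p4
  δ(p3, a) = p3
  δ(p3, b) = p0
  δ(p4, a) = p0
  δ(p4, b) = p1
ε, b, aa, ab, ba, bb, aaa, aab, aba, abb, bab, bba, aaab, aaba, abab, abba, baaa, baab, baba, babb, bbab, bbbb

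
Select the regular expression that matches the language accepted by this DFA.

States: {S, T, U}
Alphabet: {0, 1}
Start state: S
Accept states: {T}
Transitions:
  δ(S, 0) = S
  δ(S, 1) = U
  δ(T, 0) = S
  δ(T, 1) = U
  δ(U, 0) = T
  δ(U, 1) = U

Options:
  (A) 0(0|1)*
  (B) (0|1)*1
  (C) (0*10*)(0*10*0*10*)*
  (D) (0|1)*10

Check each option against the DFA on short strings; one disagreement eliminates an option:
  (A) 0(0|1)*: on '0' the DFA goes S → S and rejects (S ∉ Accept), but the regex matches it → eliminate
  (B) (0|1)*1: on '1' the DFA goes S → U and rejects (U ∉ Accept), but the regex matches it → eliminate
  (C) (0*10*)(0*10*0*10*)*: on '1' the DFA goes S → U and rejects (U ∉ Accept), but the regex matches it → eliminate
  (D) (0|1)*10: agrees with the DFA on every string of length ≤ 6
Only (D) is consistent with the DFA.
(D) (0|1)*10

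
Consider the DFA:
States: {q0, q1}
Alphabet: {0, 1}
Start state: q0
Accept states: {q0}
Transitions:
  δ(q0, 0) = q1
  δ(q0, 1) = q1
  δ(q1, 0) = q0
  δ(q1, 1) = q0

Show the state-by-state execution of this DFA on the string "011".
read '0': q0 → q1
  read '1': q1 → q0
  read '1': q0 → q1
q0 -> q1 -> q0 -> q1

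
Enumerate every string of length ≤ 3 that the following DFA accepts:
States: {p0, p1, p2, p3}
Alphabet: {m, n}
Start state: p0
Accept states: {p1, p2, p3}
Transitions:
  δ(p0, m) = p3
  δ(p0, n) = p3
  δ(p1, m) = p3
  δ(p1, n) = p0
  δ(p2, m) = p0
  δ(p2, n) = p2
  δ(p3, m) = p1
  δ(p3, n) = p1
m, n, mm, mn, nm, nn, mmm, mnm, nmm, nnm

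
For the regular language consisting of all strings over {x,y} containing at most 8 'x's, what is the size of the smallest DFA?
By Myhill–Nerode, count the distinguishable equivalence classes: 10 classes — having seen 0, 1, …, 8, or >8 copies of 'x'; counts 0 through 8 are accepting and >8 is dead.
10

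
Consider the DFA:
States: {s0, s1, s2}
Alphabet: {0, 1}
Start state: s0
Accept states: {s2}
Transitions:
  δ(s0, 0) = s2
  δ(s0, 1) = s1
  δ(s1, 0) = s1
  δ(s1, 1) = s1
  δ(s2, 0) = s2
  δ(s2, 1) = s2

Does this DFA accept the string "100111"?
Processing string "100111":
  s0 --1--> s1
  s1 --0--> s1
  s1 --0--> s1
  s1 --1--> s1
  s1 --1--> s1
  s1 --1--> s1
Final state: s1
Accept states: {s2}
No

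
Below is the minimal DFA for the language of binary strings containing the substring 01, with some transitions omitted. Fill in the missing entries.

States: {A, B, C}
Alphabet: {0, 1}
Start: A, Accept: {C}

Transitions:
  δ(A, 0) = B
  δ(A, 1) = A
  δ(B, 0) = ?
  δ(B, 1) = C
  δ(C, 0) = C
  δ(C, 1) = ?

From the language and accept set, identify what each state tracks — A: no 0 seen yet; B: seen a 0, waiting for 1; C: substring 01 seen.
Each missing δ(q, a) is the state matching the new tracked value after reading a.
δ(B, 0) = B; δ(C, 1) = C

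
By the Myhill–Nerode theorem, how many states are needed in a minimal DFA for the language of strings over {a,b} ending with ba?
By Myhill–Nerode, count the distinguishable equivalence classes: three classes — suffix matches ε, b, or ba.
3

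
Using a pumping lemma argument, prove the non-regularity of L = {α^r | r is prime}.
Assume L is regular with pumping length p. Idea: pumping by a suitable count produces a composite length.
Let q be a prime with q ≥ p and choose s = α^q ∈ L. By the pumping lemma, s = xyz with |xy| ≤ p, |y| = k ≥ 1. Take i = q+1: |xy^(q+1)z| = q + q·k = q(1+k). Since q ≥ 2 and 1+k ≥ 2, q(1+k) is composite, so xy^(q+1)z ∉ L.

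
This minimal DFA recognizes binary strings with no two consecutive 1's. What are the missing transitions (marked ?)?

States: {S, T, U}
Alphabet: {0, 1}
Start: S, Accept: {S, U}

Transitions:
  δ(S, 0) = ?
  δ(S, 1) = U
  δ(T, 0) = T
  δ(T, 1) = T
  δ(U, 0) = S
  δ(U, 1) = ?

From the language and accept set, identify what each state tracks — S: last symbol not 1 (ok); T: saw 11 (dead); U: last symbol 1 (ok).
Each missing δ(q, a) is the state matching the new tracked value after reading a.
δ(S, 0) = S; δ(U, 1) = T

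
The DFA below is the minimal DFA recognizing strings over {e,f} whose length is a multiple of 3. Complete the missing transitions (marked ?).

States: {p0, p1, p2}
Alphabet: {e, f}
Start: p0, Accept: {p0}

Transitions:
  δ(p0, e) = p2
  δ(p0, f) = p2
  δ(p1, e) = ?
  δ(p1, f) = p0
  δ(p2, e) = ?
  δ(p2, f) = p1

From the language and accept set, identify what each state tracks — p0: length ≡ 0 (mod 3); p1: length ≡ 2 (mod 3); p2: length ≡ 1 (mod 3).
Each missing δ(q, a) is the state matching the new tracked value after reading a.
δ(p1, e) = p0; δ(p2, e) = p1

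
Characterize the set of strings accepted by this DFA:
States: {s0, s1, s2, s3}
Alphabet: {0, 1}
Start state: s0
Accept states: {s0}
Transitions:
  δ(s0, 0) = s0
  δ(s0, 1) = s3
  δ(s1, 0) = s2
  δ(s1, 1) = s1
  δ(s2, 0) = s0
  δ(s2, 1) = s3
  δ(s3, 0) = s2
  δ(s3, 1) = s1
Testing a few strings:
  '1' → reject
  '01' → reject
  '10' → reject
  '00' → accept
State roles: s0=value ≡ 0 (mod 4); s1=value ≡ 3 (mod 4); s2=value ≡ 2 (mod 4); s3=value ≡ 1 (mod 4)
All binary strings representing a multiple of 4 (read in base 2; leading zeros allowed and ε counts as 0)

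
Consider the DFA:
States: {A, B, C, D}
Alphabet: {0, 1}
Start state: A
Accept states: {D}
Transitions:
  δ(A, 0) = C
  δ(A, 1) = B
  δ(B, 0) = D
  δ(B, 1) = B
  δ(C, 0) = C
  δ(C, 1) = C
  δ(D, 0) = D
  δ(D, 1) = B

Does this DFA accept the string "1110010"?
Processing string "1110010":
  A --1--> B
  B --1--> B
  B --1--> B
  B --0--> D
  D --0--> D
  D --1--> B
  B --0--> D
Final state: D
Accept states: {D}
Yes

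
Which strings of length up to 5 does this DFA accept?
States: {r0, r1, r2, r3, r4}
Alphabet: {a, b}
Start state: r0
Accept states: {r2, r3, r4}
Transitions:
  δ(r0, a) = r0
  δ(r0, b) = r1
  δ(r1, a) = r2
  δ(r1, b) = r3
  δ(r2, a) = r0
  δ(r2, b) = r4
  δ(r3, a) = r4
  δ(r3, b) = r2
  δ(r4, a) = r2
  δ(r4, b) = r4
ba, bb, aba, abb, bab, bba, bbb, aaba, aabb, abab, abba, abbb, baba, babb, bbaa, bbab, bbbb, aaaba, aaabb, aabab, aabba, aabbb, ababa, ababb, abbaa, abbab, abbbb, baaba, baabb, babab, babba, babbb, bbaab, bbaba, bbabb, bbbba, bbbbb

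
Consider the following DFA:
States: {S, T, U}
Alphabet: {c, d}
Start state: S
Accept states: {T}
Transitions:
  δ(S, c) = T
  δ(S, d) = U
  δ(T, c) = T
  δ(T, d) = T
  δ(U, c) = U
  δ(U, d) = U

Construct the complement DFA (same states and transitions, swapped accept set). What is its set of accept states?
Complement accept states = All states \ Original accept states
= {S, T, U} \ {T}
{S, U}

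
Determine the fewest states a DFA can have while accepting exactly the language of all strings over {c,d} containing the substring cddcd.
By Myhill–Nerode, count the distinguishable equivalence classes: 6 classes — one per longest suffix of the input that is a prefix of 'cddcd' (lengths 0 through 4), plus an absorbing 'already seen cddcd' class.
6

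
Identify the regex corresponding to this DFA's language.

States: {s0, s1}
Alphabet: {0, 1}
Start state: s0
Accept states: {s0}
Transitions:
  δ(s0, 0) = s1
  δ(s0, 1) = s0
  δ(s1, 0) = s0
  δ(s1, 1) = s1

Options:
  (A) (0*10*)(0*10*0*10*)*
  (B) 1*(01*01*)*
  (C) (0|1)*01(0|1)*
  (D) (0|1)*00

Check each option against the DFA on short strings; one disagreement eliminates an option:
  (A) (0*10*)(0*10*0*10*)*: on ε the DFA stays in s0 and accepts (s0 ∈ Accept), but the regex does not match it → eliminate
  (B) 1*(01*01*)*: agrees with the DFA on every string of length ≤ 6
  (C) (0|1)*01(0|1)*: on ε the DFA stays in s0 and accepts (s0 ∈ Accept), but the regex does not match it → eliminate
  (D) (0|1)*00: on ε the DFA stays in s0 and accepts (s0 ∈ Accept), but the regex does not match it → eliminate
Only (B) is consistent with the DFA.
(B) 1*(01*01*)*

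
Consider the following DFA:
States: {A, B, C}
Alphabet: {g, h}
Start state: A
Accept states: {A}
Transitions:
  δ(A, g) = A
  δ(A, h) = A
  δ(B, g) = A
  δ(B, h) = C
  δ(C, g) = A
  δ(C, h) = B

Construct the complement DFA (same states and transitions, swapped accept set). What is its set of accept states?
Complement accept states = All states \ Original accept states
= {A, B, C} \ {A}
{B, C}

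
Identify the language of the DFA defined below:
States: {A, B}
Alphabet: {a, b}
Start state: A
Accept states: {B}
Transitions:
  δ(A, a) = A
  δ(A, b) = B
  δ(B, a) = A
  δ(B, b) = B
Testing a few strings:
  'b' → accept
  'bba' → reject
  'ab' → accept
  'abb' → accept
State roles: A=last symbol not b; B=last symbol is b
All strings over {a,b} ending with b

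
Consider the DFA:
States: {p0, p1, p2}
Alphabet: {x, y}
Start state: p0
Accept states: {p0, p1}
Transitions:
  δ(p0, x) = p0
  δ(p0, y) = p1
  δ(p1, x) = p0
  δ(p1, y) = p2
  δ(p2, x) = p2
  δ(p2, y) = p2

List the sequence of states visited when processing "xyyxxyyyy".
read 'x': p0 → p0
  read 'y': p0 → p1
  read 'y': p1 → p2
  read 'x': p2 → p2
  read 'x': p2 → p2
  read 'y': p2 → p2
  read 'y': p2 → p2
  read 'y': p2 → p2
  read 'y': p2 → p2
p0 -> p0 -> p1 -> p2 -> p2 -> p2 -> p2 -> p2 -> p2 -> p2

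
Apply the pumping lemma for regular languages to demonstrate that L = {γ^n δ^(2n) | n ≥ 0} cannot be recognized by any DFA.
Assume L is regular with pumping length p. Idea: pumping the γ-block breaks the 1:2 ratio.
Choose s = γ^p δ^(2p) (length 3p ≥ p). By the pumping lemma, s = xyz with |xy| ≤ p, |y| > 0, so y = γ^k with k ≥ 1. Then xy²z = γ^(p+k) δ^(2p). For this to be in L we would need 2p = 2(p+k), i.e. 2k = 0, contradicting k ≥ 1. So xy²z ∉ L.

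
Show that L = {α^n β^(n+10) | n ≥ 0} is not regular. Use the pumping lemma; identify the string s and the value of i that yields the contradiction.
Assume L is regular with pumping length p. Idea: pumping the α-block breaks the fixed offset of 10.
Choose s = α^p β^(p+10) ∈ L. By the pumping lemma, s = xyz with |xy| ≤ p, |y| > 0, so y = α^k with k ≥ 1. Then xy²z = α^(p+k) β^(p+10). For this to be in L we would need p+10 = (p+k)+10, i.e. k = 0, contradicting k ≥ 1. So xy²z ∉ L.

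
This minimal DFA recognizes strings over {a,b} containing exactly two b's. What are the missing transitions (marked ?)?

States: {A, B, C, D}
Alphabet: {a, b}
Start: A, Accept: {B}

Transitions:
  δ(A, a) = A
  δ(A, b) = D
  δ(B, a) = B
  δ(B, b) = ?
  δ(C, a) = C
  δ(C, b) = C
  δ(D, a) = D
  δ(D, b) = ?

From the language and accept set, identify what each state tracks — A: zero b's; B: two b's; C: ≥ three b's (dead); D: one b.
Each missing δ(q, a) is the state matching the new tracked value after reading a.
δ(B, b) = C; δ(D, b) = B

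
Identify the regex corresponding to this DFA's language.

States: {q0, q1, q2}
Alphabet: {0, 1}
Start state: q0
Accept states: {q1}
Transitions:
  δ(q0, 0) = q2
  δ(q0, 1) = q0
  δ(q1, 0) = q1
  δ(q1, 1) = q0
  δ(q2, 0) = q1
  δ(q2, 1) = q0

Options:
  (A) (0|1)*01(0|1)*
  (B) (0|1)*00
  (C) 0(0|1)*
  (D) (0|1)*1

Check each option against the DFA on short strings; one disagreement eliminates an option:
  (A) (0|1)*01(0|1)*: on '00' the DFA goes q0 → q2 → q1 and accepts (q1 ∈ Accept), but the regex does not match it → eliminate
  (B) (0|1)*00: agrees with the DFA on every string of length ≤ 6
  (C) 0(0|1)*: on '0' the DFA goes q0 → q2 and rejects (q2 ∉ Accept), but the regex matches it → eliminate
  (D) (0|1)*1: on '1' the DFA goes q0 → q0 and rejects (q0 ∉ Accept), but the regex matches it → eliminate
Only (B) is consistent with the DFA.
(B) (0|1)*00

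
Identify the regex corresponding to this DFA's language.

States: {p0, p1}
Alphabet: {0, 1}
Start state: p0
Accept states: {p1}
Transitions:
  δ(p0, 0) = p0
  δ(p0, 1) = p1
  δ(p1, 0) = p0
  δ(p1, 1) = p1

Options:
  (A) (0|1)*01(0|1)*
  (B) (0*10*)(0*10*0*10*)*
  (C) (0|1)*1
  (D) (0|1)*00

Check each option against the DFA on short strings; one disagreement eliminates an option:
  (A) (0|1)*01(0|1)*: on '1' the DFA goes p0 → p1 and accepts (p1 ∈ Accept), but the regex does not match it → eliminate
  (B) (0*10*)(0*10*0*10*)*: on '10' the DFA goes p0 → p1 → p0 and rejects (p0 ∉ Accept), but the regex matches it → eliminate
  (C) (0|1)*1: agrees with the DFA on every string of length ≤ 6
  (D) (0|1)*00: on '1' the DFA goes p0 → p1 and accepts (p1 ∈ Accept), but the regex does not match it → eliminate
Only (C) is consistent with the DFA.
(C) (0|1)*1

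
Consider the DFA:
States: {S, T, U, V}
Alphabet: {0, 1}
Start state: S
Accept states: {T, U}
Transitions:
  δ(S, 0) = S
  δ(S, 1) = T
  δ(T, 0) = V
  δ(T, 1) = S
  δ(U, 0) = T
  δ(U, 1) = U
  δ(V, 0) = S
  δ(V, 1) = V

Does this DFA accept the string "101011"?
Processing string "101011":
  S --1--> T
  T --0--> V
  V --1--> V
  V --0--> S
  S --1--> T
  T --1--> S
Final state: S
Accept states: {T, U}
No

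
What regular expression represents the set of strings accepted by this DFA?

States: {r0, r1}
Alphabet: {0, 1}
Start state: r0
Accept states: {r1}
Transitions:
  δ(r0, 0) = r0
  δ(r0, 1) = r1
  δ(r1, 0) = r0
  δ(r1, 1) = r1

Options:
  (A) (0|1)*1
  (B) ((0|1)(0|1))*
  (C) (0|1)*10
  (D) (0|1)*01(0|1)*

Check each option against the DFA on short strings; one disagreement eliminates an option:
  (A) (0|1)*1: agrees with the DFA on every string of length ≤ 6
  (B) ((0|1)(0|1))*: on ε the DFA stays in r0 and rejects (r0 ∉ Accept), but the regex matches it → eliminate
  (C) (0|1)*10: on '1' the DFA goes r0 → r1 and accepts (r1 ∈ Accept), but the regex does not match it → eliminate
  (D) (0|1)*01(0|1)*: on '1' the DFA goes r0 → r1 and accepts (r1 ∈ Accept), but the regex does not match it → eliminate
Only (A) is consistent with the DFA.
(A) (0|1)*1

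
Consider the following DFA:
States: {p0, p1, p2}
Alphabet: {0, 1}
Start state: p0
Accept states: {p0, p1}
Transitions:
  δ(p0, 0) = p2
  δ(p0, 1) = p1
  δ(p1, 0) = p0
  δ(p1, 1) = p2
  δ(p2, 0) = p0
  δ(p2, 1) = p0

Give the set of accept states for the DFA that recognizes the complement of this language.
Complement accept states = All states \ Original accept states
= {p0, p1, p2} \ {p0, p1}
{p2}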